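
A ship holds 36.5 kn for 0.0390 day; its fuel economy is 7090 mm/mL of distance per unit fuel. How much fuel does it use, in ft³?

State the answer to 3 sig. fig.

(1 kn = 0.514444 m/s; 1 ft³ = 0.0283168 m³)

0.315 ft³

36.5 kn → 18.7772 m/s
0.0390 day → 3369.6 s
d = v × t = 18.7772 × 3369.6 = 63271.7 m
7090 mm/mL → 7.09×10⁶ m/m³
V = d / (distance per unit fuel) = 63271.7 / 7.09×10⁶ = 0.00892408 m³
In ft³: 0.00892408 / 0.0283168 = 0.315151 ft³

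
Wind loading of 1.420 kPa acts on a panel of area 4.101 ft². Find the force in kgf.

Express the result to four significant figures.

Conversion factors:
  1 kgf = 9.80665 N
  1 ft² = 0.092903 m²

55.17 kgf

1.420 kPa × 1000 = 1420 Pa
4.101 ft² × 0.092903 = 0.380995 m²
F = P × A = 1420 Pa × 0.380995 m² = 541.013 N
541.013 N ÷ (9.80665 N/kgf) = 55.168 kgf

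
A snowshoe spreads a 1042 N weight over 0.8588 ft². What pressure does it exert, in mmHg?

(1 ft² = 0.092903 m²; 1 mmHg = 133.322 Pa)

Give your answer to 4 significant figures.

97.96 mmHg

0.8588 ft² × 0.092903 = 0.0797851 m²
P = F / A = 1042 N / 0.0797851 m² = 13060.1 Pa
13060.1 Pa ÷ (133.322 Pa/mmHg) = 97.9591 mmHg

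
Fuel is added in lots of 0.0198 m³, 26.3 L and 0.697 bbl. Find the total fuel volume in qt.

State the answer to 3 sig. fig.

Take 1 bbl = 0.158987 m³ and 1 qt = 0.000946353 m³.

0.0198 m³ (already m³)
26.3 L × 0.001 = 0.0263 m³
0.697 bbl × 0.158987 = 0.110814 m³
Total: 0.0198 + 0.0263 + 0.110814 = 0.156914 m³
In qt: 0.156914 / 0.000946353 = 165.809 qt

166 qt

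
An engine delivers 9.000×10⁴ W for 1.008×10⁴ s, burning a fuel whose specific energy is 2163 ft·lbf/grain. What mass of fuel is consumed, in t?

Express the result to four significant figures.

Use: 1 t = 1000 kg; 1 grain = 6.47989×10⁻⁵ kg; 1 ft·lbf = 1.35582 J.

E = P × t = 90000 × 10080 = 9.072×10⁸ J
2163 ft·lbf/grain → 4.52575×10⁷ J/kg
m = E / e_s = 9.072×10⁸ / 4.52575×10⁷ = 20.0453 kg
In t: 20.0453 / 1000 = 0.0200453 t

0.02005 t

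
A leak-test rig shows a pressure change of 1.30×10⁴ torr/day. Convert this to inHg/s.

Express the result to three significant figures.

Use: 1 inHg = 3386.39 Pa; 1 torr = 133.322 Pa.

0.00592 inHg/s

1.30×10⁴ torr/day × 133.322 Pa/torr ÷ 86400 s/day = 20.06 Pa/s
20.06 Pa/s ÷ 3386.39 Pa/inHg = 0.00592371 inHg/s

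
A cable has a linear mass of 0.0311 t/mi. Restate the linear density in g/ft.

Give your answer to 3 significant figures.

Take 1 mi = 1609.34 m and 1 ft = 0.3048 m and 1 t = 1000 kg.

0.0311 t/mi × 1000 kg/t ÷ 1609.34 m/mi = 0.0193247 kg/m
0.0193247 kg/m ÷ 0.001 kg/g × 0.3048 m/ft = 5.89017 g/ft

5.89 g/ft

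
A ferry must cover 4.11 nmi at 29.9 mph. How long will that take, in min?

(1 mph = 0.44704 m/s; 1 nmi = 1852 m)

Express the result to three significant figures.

9.49 min

4.11 nmi × 1852 = 7611.72 m
29.9 mph × 0.44704 = 13.3665 m/s
t = d / v = 7611.72 m / 13.3665 m/s = 569.462 s
569.462 s ÷ (60 s/min) = 9.49103 min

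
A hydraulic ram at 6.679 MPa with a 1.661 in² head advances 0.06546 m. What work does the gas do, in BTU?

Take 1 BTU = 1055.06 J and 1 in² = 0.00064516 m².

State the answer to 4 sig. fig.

0.4441 BTU

6.679 MPa → 6.679×10⁶ Pa
1.661 in² → 0.00107161 m²
F = P × A = 6.679×10⁶ × 0.00107161 = 7157.28 N
W = F × d = 7157.28 × 0.06546 = 468.516 J
In BTU: 468.516 / 1055.06 = 0.444066 BTU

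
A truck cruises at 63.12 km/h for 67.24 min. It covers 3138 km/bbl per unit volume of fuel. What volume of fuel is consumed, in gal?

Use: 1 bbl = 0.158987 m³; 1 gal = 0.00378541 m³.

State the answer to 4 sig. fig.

63.12 km/h → 17.5333 m/s
67.24 min → 4034.4 s
d = v × t = 17.5333 × 4034.4 = 70736.3 m
3138 km/bbl → 1.97375×10⁷ m/m³
V = d / (distance per unit fuel) = 70736.3 / 1.97375×10⁷ = 0.00358385 m³
In gal: 0.00358385 / 0.00378541 = 0.946753 gal

0.9468 gal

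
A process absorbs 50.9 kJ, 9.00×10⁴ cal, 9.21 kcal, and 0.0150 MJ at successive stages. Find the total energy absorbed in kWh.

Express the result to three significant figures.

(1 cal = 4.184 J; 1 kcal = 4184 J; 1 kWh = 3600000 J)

50.9 kJ × 1000 → 50900 J
9.00×10⁴ cal × 4.184 → 376560 J
9.21 kcal × 4184 → 38534.6 J
0.0150 MJ × 1000000 → 15000 J
Sum: 50900 + 376560 + 38534.6 + 15000 = 480995 J
In kWh: 480995 / 3600000 = 0.13361 kWh

0.134 kWh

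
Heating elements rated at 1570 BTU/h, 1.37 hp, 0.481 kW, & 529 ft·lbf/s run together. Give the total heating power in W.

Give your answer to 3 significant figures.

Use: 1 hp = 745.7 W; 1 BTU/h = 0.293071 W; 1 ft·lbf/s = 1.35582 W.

2680 W

1570 BTU/h × 0.293071 = 460.121 W
1.37 hp × 745.7 = 1021.61 W
0.481 kW × 1000 = 481 W
529 ft·lbf/s × 1.35582 = 717.229 W
Total: 460.121 + 1021.61 + 481 + 717.229 = 2679.96 W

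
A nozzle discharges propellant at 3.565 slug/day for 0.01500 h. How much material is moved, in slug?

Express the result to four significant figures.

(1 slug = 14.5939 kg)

0.002228 slug

3.565 slug/day → 6.02167×10⁻⁴ kg/s
0.01500 h → 54 s
m = ṁ × t = 6.02167×10⁻⁴ × 54 = 0.032517 kg
In slug: 0.032517 / 14.5939 = 0.00222812 slug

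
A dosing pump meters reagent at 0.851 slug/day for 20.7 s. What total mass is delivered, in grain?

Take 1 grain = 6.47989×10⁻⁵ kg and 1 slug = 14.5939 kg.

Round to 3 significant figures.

45.9 grain

0.851 slug/day → 1.43743×10⁻⁴ kg/s
m = ṁ × t = 1.43743×10⁻⁴ × 20.7 = 0.00297548 kg
In grain: 0.00297548 / 6.47989×10⁻⁵ = 45.9187 grain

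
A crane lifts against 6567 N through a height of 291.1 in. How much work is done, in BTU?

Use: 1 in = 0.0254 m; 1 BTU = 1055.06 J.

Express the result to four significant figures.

291.1 in × 0.0254 → 7.39394 m
W = F × d = 6567 N × 7.39394 m = 48556 J
48556 J ÷ (1055.06 J/BTU) = 46.022 BTU

46.02 BTU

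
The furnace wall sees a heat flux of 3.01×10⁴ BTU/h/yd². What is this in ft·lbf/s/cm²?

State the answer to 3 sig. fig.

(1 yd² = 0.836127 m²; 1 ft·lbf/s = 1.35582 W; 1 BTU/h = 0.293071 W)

3.01×10⁴ BTU/h/yd² × 0.293071 W/BTU/h ÷ 0.836127 m²/yd² = 10550.4 W/m²
10550.4 W/m² ÷ 1.35582 W/ft·lbf/s × 0.0001 m²/cm² = 0.778156 ft·lbf/s/cm²

0.778 ft·lbf/s/cm²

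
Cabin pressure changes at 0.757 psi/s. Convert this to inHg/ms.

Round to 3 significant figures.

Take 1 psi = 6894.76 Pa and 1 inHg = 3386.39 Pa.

0.757 psi/s × 6894.76 Pa/psi = 5219.33 Pa/s
5219.33 Pa/s ÷ 3386.39 Pa/inHg × 0.001 s/ms = 0.00154127 inHg/ms

0.00154 inHg/ms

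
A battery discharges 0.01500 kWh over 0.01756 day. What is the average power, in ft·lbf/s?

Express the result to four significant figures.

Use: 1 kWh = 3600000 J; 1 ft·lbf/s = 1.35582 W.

26.25 ft·lbf/s

0.01500 kWh × 3600000 → 54000 J
0.01756 day × 86400 → 1517.18 s
P = E / t = 54000 J / 1517.18 s = 35.5923 W
35.5923 W ÷ (1.35582 W/ft·lbf/s) = 26.2515 ft·lbf/s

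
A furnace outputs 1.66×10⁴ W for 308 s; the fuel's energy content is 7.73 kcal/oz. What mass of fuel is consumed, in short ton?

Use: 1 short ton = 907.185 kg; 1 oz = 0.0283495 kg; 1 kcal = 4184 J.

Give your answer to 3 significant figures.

E = P × t = 16600 × 308 = 5.1128×10⁶ J
7.73 kcal/oz → 1.14084×10⁶ J/kg
m = E / e_s = 5.1128×10⁶ / 1.14084×10⁶ = 4.48161 kg
In short ton: 4.48161 / 907.185 = 0.00494013 short ton

0.00494 short ton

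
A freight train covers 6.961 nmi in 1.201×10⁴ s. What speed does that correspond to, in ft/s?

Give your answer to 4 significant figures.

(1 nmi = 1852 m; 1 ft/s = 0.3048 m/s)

3.522 ft/s

6.961 nmi × 1852 = 12891.8 m
v = d / t = 12891.8 m / 12010 s = 1.07342 m/s
1.07342 m/s ÷ (0.3048 m/s/ft/s) = 3.52172 ft/s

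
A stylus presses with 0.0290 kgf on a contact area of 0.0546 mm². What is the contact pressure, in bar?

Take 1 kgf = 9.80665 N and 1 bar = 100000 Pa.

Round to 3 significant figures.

52.1 bar

0.0290 kgf × 9.80665 = 0.284393 N
0.0546 mm² × 10⁻⁶ = 5.46×10⁻⁸ m²
P = F / A = 0.284393 N / 5.46×10⁻⁸ m² = 5.20866×10⁶ Pa
5.20866×10⁶ Pa ÷ (100000 Pa/bar) = 52.0866 bar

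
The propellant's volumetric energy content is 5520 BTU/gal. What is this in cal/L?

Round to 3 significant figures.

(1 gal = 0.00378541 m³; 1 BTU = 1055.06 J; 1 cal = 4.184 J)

3.68×10⁵ cal/L

5520 BTU/gal × 1055.06 J/BTU ÷ 0.00378541 m³/gal = 1.53852×10⁹ J/m³
1.53852×10⁹ J/m³ ÷ 4.184 J/cal × 0.001 m³/L = 367715 cal/L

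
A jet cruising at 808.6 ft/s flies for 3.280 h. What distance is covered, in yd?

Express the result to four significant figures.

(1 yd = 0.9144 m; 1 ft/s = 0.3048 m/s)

3.183×10⁶ yd

808.6 ft/s × 0.3048 → 246.461 m/s
3.280 h × 3600 → 11808 s
d = v × t = 246.461 m/s × 11808 s = 2.91021×10⁶ m
2.91021×10⁶ m ÷ (0.9144 m/yd) = 3.18264×10⁶ yd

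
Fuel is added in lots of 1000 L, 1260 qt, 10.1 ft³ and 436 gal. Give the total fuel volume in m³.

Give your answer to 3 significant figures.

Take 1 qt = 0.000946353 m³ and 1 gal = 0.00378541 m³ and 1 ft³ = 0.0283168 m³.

4.13 m³

1000 L × 0.001 = 1 m³
1260 qt × 0.000946353 = 1.1924 m³
10.1 ft³ × 0.0283168 = 0.286 m³
436 gal × 0.00378541 = 1.65044 m³
Total: 1 + 1.1924 + 0.286 + 1.65044 = 4.12884 m³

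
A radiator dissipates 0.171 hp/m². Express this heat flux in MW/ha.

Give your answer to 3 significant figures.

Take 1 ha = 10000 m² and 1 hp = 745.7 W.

1.28 MW/ha

0.171 hp/m² × 745.7 W/hp = 127.515 W/m²
127.515 W/m² ÷ 1000000 W/MW × 10000 m²/ha = 1.27515 MW/ha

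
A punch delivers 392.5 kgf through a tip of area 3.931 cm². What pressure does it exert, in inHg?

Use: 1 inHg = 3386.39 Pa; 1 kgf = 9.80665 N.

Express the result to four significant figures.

2891 inHg

392.5 kgf × 9.80665 = 3849.11 N
3.931 cm² × 0.0001 = 3.931×10⁻⁴ m²
P = F / A = 3849.11 N / 3.931×10⁻⁴ m² = 9.79168×10⁶ Pa
9.79168×10⁶ Pa ÷ (3386.39 Pa/inHg) = 2891.48 inHg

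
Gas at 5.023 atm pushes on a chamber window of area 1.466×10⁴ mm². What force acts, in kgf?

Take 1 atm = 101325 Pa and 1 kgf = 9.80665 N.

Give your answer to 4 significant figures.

760.8 kgf

5.023 atm × 101325 = 508955 Pa
1.466×10⁴ mm² × 10⁻⁶ = 0.01466 m²
F = P × A = 508955 Pa × 0.01466 m² = 7461.28 N
7461.28 N ÷ (9.80665 N/kgf) = 760.839 kgf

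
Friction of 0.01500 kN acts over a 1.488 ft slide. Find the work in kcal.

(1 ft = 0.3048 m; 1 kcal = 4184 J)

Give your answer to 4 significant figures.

0.01500 kN × 1000 = 15 N
1.488 ft × 0.3048 = 0.453542 m
W = F × d = 15 N × 0.453542 m = 6.80313 J
6.80313 J ÷ (4184 J/kcal) = 0.00162599 kcal

0.001626 kcal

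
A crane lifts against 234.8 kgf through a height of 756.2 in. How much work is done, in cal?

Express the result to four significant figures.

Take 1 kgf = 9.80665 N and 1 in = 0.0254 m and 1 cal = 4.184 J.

234.8 kgf × 9.80665 = 2302.6 N
756.2 in × 0.0254 = 19.2075 m
W = F × d = 2302.6 N × 19.2075 m = 44227.2 J
44227.2 J ÷ (4.184 J/cal) = 10570.6 cal

1.057×10⁴ cal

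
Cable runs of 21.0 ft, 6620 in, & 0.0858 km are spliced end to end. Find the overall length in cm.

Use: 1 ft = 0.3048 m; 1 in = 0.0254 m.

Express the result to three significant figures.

21.0 ft × 0.3048 = 6.4008 m
6620 in × 0.0254 = 168.148 m
0.0858 km × 1000 = 85.8 m
Sum: 6.4008 + 168.148 + 85.8 = 260.349 m
In cm: 260.349 / 0.01 = 26034.9 cm

2.60×10⁴ cm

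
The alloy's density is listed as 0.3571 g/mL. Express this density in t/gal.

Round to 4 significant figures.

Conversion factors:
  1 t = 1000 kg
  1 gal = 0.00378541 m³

0.3571 g/mL × 0.001 kg/g ÷ 10⁻⁶ m³/mL = 357.1 kg/m³
357.1 kg/m³ ÷ 1000 kg/t × 0.00378541 m³/gal = 0.00135177 t/gal

0.001352 t/gal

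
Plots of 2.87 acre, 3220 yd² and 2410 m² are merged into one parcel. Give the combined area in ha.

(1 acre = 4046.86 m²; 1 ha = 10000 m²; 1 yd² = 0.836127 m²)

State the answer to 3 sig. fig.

1.67 ha

2.87 acre × 4046.86 = 11614.5 m²
3220 yd² × 0.836127 = 2692.33 m²
2410 m² (already m²)
Total: 11614.5 + 2692.33 + 2410 = 16716.8 m²
In ha: 16716.8 / 10000 = 1.67168 ha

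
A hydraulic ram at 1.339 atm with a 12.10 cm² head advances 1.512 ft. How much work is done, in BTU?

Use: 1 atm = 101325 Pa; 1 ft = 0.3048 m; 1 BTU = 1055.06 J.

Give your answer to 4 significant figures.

0.07171 BTU

1.339 atm → 135674 Pa
12.10 cm² → 0.00121 m²
F = P × A = 135674 × 0.00121 = 164.166 N
1.512 ft → 0.460858 m
W = F × d = 164.166 × 0.460858 = 75.6572 J
In BTU: 75.6572 / 1055.06 = 0.0717089 BTU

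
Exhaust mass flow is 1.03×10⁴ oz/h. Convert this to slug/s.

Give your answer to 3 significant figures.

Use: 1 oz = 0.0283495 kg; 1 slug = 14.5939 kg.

0.00556 slug/s

1.03×10⁴ oz/h × 0.0283495 kg/oz ÷ 3600 s/h = 0.0811111 kg/s
0.0811111 kg/s ÷ 14.5939 kg/slug = 0.00555788 slug/s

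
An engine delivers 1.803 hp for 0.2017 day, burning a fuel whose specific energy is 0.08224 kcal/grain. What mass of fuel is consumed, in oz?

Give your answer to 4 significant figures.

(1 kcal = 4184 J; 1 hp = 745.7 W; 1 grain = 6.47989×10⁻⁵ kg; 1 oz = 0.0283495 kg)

1.803 hp → 1344.5 W
0.2017 day → 17426.9 s
E = P × t = 1344.5 × 17426.9 = 2.34305×10⁷ J
0.08224 kcal/grain → 5.31015×10⁶ J/kg
m = E / e_s = 2.34305×10⁷ / 5.31015×10⁶ = 4.4124 kg
In oz: 4.4124 / 0.0283495 = 155.643 oz

155.6 oz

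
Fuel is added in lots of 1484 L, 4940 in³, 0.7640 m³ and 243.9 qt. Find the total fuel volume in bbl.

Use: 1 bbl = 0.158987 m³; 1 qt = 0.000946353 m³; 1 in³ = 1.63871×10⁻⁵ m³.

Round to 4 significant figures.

1484 L × 0.001 = 1.484 m³
4940 in³ × 1.63871×10⁻⁵ = 0.0809523 m³
0.7640 m³ (already m³)
243.9 qt × 0.000946353 = 0.230815 m³
Total: 1.484 + 0.0809523 + 0.764 + 0.230815 = 2.55977 m³
In bbl: 2.55977 / 0.158987 = 16.1005 bbl

16.10 bbl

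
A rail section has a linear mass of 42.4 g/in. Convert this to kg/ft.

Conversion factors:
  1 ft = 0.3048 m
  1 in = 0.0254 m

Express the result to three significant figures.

0.509 kg/ft

42.4 g/in × 0.001 kg/g ÷ 0.0254 m/in = 1.66929 kg/m
1.66929 kg/m × 0.3048 m/ft = 0.5088 kg/ft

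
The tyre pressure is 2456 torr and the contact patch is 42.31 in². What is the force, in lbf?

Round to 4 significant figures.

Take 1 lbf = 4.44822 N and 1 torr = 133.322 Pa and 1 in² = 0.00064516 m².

2456 torr × 133.322 = 327439 Pa
42.31 in² × 0.00064516 = 0.0272967 m²
F = P × A = 327439 Pa × 0.0272967 m² = 8938 N
8938 N ÷ (4.44822 N/lbf) = 2009.34 lbf

2009 lbf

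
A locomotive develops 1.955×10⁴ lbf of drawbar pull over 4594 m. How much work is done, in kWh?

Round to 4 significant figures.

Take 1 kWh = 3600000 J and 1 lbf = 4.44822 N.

1.955×10⁴ lbf × 4.44822 = 86962.7 N
W = F × d = 86962.7 N × 4594 m = 3.99507×10⁸ J
3.99507×10⁸ J ÷ (3600000 J/kWh) = 110.974 kWh

111.0 kWh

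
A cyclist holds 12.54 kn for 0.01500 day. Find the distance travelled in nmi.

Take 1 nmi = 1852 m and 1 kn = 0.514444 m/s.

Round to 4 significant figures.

4.514 nmi

12.54 kn × 0.514444 → 6.45113 m/s
0.01500 day × 86400 → 1296 s
d = v × t = 6.45113 m/s × 1296 s = 8360.66 m
8360.66 m ÷ (1852 m/nmi) = 4.5144 nmi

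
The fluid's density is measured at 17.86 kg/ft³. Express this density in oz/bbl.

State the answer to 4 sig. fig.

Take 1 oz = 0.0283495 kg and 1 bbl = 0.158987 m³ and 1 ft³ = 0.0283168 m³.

3537 oz/bbl

17.86 kg/ft³ ÷ 0.0283168 m³/ft³ = 630.721 kg/m³
630.721 kg/m³ ÷ 0.0283495 kg/oz × 0.158987 m³/bbl = 3537.15 oz/bbl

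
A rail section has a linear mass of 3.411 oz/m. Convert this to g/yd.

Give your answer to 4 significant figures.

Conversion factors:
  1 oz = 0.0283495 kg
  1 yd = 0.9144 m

3.411 oz/m × 0.0283495 kg/oz = 0.0967001 kg/m
0.0967001 kg/m ÷ 0.001 kg/g × 0.9144 m/yd = 88.4226 g/yd

88.42 g/yd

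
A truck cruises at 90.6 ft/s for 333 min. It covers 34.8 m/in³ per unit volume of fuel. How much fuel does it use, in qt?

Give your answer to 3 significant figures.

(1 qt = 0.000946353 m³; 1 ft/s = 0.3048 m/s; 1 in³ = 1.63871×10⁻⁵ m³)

275 qt

90.6 ft/s → 27.6149 m/s
333 min → 19980 s
d = v × t = 27.6149 × 19980 = 551746 m
34.8 m/in³ → 2.12362×10⁶ m/m³
V = d / (distance per unit fuel) = 551746 / 2.12362×10⁶ = 0.259814 m³
In qt: 0.259814 / 0.000946353 = 274.542 qt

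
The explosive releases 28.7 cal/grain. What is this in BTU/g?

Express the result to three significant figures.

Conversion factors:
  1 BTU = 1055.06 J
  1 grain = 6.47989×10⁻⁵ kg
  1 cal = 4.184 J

28.7 cal/grain × 4.184 J/cal ÷ 6.47989×10⁻⁵ kg/grain = 1.85313×10⁶ J/kg
1.85313×10⁶ J/kg ÷ 1055.06 J/BTU × 0.001 kg/g = 1.75642 BTU/g

1.76 BTU/g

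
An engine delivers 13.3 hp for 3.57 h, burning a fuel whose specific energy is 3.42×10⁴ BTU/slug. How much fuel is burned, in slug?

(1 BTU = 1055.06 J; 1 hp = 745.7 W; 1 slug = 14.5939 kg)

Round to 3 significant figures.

13.3 hp → 9917.81 W
3.57 h → 12852 s
E = P × t = 9917.81 × 12852 = 1.27464×10⁸ J
3.42×10⁴ BTU/slug → 2.47247×10⁶ J/kg
m = E / e_s = 1.27464×10⁸ / 2.47247×10⁶ = 51.5533 kg
In slug: 51.5533 / 14.5939 = 3.53252 slug

3.53 slug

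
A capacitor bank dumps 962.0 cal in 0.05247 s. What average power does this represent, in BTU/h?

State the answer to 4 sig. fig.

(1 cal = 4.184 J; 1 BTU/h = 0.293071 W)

962.0 cal × 4.184 = 4025.01 J
P = E / t = 4025.01 J / 0.05247 s = 76710.7 W
76710.7 W ÷ (0.293071 W/BTU/h) = 261748 BTU/h

2.617×10⁵ BTU/h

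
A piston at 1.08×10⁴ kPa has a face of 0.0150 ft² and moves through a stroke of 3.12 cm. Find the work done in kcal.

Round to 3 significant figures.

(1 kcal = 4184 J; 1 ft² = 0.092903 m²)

0.112 kcal

1.08×10⁴ kPa → 1.08×10⁷ Pa
0.0150 ft² → 0.00139354 m²
F = P × A = 1.08×10⁷ × 0.00139354 = 15050.2 N
3.12 cm → 0.0312 m
W = F × d = 15050.2 × 0.0312 = 469.566 J
In kcal: 469.566 / 4184 = 0.112229 kcal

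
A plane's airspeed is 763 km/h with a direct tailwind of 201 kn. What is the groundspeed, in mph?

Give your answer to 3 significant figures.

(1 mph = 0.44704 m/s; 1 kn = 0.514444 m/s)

705 mph

763 km/h × (1/3.6) = 211.944 m/s
201 kn × 0.514444 = 103.403 m/s
Combined: 211.944 + 103.403 = 315.347 m/s
In mph: 315.347 / 0.44704 = 705.411 mph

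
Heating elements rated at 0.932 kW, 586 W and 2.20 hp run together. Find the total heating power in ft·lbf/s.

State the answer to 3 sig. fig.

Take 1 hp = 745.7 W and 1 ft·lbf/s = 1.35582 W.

0.932 kW × 1000 = 932 W
586 W (already W)
2.20 hp × 745.7 = 1640.54 W
Combined: 932 + 586 + 1640.54 = 3158.54 W
In ft·lbf/s: 3158.54 / 1.35582 = 2329.62 ft·lbf/s

2330 ft·lbf/s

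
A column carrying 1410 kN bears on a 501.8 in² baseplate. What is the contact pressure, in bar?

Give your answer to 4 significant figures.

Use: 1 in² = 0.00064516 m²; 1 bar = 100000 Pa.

43.55 bar

1410 kN × 1000 = 1.41×10⁶ N
501.8 in² × 0.00064516 = 0.323741 m²
P = F / A = 1.41×10⁶ N / 0.323741 m² = 4.35533×10⁶ Pa
4.35533×10⁶ Pa ÷ (100000 Pa/bar) = 43.5533 bar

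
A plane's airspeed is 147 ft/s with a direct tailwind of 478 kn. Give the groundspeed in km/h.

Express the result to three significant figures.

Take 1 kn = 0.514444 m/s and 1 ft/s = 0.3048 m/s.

1050 km/h

147 ft/s × 0.3048 = 44.8056 m/s
478 kn × 0.514444 = 245.904 m/s
Total: 44.8056 + 245.904 = 290.71 m/s
In km/h: 290.71 / (1/3.6) = 1046.56 km/h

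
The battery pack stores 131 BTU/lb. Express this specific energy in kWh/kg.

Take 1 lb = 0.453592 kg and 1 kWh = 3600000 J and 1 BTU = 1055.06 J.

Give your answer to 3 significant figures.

131 BTU/lb × 1055.06 J/BTU ÷ 0.453592 kg/lb = 304707 J/kg
304707 J/kg ÷ 3600000 J/kWh = 0.0846408 kWh/kg

0.0846 kWh/kg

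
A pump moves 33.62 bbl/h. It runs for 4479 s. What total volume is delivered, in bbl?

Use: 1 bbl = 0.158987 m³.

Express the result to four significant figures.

41.83 bbl

33.62 bbl/h → 0.00148476 m³/s
V = Q × t = 0.00148476 × 4479 = 6.65024 m³
In bbl: 6.65024 / 0.158987 = 41.8288 bbl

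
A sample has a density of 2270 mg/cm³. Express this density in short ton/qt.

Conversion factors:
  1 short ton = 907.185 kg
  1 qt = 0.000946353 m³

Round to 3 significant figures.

2270 mg/cm³ × 10⁻⁶ kg/mg ÷ 10⁻⁶ m³/cm³ = 2270 kg/m³
2270 kg/m³ ÷ 907.185 kg/short ton × 0.000946353 m³/qt = 0.00236801 short ton/qt

0.00237 short ton/qt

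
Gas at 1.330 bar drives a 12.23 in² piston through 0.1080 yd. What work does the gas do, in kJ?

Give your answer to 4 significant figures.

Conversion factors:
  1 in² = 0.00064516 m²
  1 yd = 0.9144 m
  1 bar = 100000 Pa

1.330 bar → 133000 Pa
12.23 in² → 0.00789031 m²
F = P × A = 133000 × 0.00789031 = 1049.41 N
0.1080 yd → 0.0987552 m
W = F × d = 1049.41 × 0.0987552 = 103.635 J
In kJ: 103.635 / 1000 = 0.103635 kJ

0.1036 kJ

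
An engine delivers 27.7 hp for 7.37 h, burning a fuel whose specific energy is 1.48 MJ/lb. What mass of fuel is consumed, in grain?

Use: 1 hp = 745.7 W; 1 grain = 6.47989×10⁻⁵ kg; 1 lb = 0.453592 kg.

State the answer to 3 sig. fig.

2.59×10⁶ grain

27.7 hp → 20655.9 W
7.37 h → 26532 s
E = P × t = 20655.9 × 26532 = 5.48042×10⁸ J
1.48 MJ/lb → 3.26284×10⁶ J/kg
m = E / e_s = 5.48042×10⁸ / 3.26284×10⁶ = 167.965 kg
In grain: 167.965 / 6.47989×10⁻⁵ = 2.5921×10⁶ grain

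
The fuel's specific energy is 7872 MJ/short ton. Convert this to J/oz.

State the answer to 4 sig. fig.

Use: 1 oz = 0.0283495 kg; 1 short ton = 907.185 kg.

2.460×10⁵ J/oz

7872 MJ/short ton × 1000000 J/MJ ÷ 907.185 kg/short ton = 8.67739×10⁶ J/kg
8.67739×10⁶ J/kg × 0.0283495 kg/oz = 246000 J/oz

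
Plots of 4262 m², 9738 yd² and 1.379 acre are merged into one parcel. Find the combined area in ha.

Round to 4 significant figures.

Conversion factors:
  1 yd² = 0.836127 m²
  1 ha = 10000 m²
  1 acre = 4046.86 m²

4262 m² (already m²)
9738 yd² × 0.836127 = 8142.2 m²
1.379 acre × 4046.86 = 5580.62 m²
Combined: 4262 + 8142.2 + 5580.62 = 17984.8 m²
In ha: 17984.8 / 10000 = 1.79848 ha

1.798 ha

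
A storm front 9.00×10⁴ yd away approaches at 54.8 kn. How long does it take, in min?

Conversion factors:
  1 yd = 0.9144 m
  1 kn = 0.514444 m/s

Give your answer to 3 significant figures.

9.00×10⁴ yd × 0.9144 → 82296 m
54.8 kn × 0.514444 → 28.1915 m/s
t = d / v = 82296 m / 28.1915 m/s = 2919.18 s
2919.18 s ÷ (60 s/min) = 48.653 min

48.7 min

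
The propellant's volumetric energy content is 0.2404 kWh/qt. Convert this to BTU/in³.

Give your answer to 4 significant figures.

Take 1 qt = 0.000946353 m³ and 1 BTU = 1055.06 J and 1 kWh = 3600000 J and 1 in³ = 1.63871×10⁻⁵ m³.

0.2404 kWh/qt × 3600000 J/kWh ÷ 0.000946353 m³/qt = 9.145×10⁸ J/m³
9.145×10⁸ J/m³ ÷ 1055.06 J/BTU × 1.63871×10⁻⁵ m³/in³ = 14.2039 BTU/in³

14.20 BTU/in³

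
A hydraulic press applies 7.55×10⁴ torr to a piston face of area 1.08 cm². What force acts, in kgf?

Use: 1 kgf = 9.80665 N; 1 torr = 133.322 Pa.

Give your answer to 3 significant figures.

7.55×10⁴ torr × 133.322 = 1.00658×10⁷ Pa
1.08 cm² × 0.0001 = 1.08×10⁻⁴ m²
F = P × A = 1.00658×10⁷ Pa × 1.08×10⁻⁴ m² = 1087.11 N
1087.11 N ÷ (9.80665 N/kgf) = 110.854 kgf

111 kgf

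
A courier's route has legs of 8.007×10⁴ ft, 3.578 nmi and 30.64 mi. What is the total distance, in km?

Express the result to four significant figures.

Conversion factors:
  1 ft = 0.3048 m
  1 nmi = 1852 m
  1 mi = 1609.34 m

8.007×10⁴ ft × 0.3048 = 24405.3 m
3.578 nmi × 1852 = 6626.46 m
30.64 mi × 1609.34 = 49310.2 m
Total: 24405.3 + 6626.46 + 49310.2 = 80342 m
In km: 80342 / 1000 = 80.342 km

80.34 km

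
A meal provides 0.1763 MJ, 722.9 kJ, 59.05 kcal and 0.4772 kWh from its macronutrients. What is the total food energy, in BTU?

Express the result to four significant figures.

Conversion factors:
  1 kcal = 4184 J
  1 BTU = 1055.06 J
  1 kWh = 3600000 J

2715 BTU

0.1763 MJ × 1000000 = 176300 J
722.9 kJ × 1000 = 722900 J
59.05 kcal × 4184 = 247065 J
0.4772 kWh × 3600000 = 1.71792×10⁶ J
Combined: 176300 + 722900 + 247065 + 1.71792×10⁶ = 2.86418×10⁶ J
In BTU: 2.86418×10⁶ / 1055.06 = 2714.71 BTU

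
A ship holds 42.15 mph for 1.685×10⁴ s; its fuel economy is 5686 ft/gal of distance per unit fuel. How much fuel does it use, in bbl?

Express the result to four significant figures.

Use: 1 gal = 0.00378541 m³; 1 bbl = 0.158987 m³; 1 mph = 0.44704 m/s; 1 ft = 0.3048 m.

42.15 mph → 18.8427 m/s
d = v × t = 18.8427 × 16850 = 317499 m
5686 ft/gal → 457835 m/m³
V = d / (distance per unit fuel) = 317499 / 457835 = 0.693479 m³
In bbl: 0.693479 / 0.158987 = 4.36186 bbl

4.362 bbl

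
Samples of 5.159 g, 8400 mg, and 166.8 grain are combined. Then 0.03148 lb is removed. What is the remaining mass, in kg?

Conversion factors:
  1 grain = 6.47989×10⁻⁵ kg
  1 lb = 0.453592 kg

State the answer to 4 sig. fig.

5.159 g × 0.001 = 0.005159 kg
8400 mg × 10⁻⁶ = 0.0084 kg
166.8 grain × 6.47989×10⁻⁵ = 0.0108085 kg
0.03148 lb × 0.453592 = 0.0142791 kg
Net: 0.005159 + 0.0084 + 0.0108085 − 0.0142791 = 0.0100884 kg

0.01009 kg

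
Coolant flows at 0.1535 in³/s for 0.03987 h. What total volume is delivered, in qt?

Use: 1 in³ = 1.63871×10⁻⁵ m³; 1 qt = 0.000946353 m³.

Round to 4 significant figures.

0.3815 qt

0.1535 in³/s → 2.51542×10⁻⁶ m³/s
0.03987 h → 143.532 s
V = Q × t = 2.51542×10⁻⁶ × 143.532 = 3.61043×10⁻⁴ m³
In qt: 3.61043×10⁻⁴ / 0.000946353 = 0.38151 qt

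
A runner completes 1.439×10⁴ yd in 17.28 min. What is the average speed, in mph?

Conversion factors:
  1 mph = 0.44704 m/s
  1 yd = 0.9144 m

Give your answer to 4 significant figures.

28.39 mph

1.439×10⁴ yd × 0.9144 → 13158.2 m
17.28 min × 60 → 1036.8 s
v = d / t = 13158.2 m / 1036.8 s = 12.6912 m/s
12.6912 m/s ÷ (0.44704 m/s/mph) = 28.3894 mph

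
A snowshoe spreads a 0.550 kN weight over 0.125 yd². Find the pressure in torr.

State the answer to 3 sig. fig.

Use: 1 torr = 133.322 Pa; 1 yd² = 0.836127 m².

39.5 torr

0.550 kN × 1000 = 550 N
0.125 yd² × 0.836127 = 0.104516 m²
P = F / A = 550 N / 0.104516 m² = 5262.35 Pa
5262.35 Pa ÷ (133.322 Pa/torr) = 39.471 torr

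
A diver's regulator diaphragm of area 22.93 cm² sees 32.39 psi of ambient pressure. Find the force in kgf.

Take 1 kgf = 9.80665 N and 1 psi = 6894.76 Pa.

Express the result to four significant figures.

32.39 psi × 6894.76 → 223321 Pa
22.93 cm² × 0.0001 → 0.002293 m²
F = P × A = 223321 Pa × 0.002293 m² = 512.075 N
512.075 N ÷ (9.80665 N/kgf) = 52.2171 kgf

52.22 kgf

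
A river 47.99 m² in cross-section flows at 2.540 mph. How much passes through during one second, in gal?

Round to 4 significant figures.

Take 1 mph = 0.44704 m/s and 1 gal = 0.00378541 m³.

2.540 mph × 0.44704 → 1.13548 m/s
V = v × A × t = 1.13548 m/s × 47.99 m² × 1 s = 54.4917 m³
54.4917 m³ ÷ (0.00378541 m³/gal) = 14395.2 gal

1.440×10⁴ gal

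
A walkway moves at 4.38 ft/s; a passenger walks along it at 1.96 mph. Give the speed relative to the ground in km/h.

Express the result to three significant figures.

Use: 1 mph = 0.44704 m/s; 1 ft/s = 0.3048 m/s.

7.96 km/h

4.38 ft/s × 0.3048 = 1.33502 m/s
1.96 mph × 0.44704 = 0.876198 m/s
Total: 1.33502 + 0.876198 = 2.21122 m/s
In km/h: 2.21122 / (1/3.6) = 7.96039 km/h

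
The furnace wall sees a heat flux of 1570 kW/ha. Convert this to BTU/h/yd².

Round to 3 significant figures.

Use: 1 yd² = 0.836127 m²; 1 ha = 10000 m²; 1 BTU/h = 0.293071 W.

1570 kW/ha × 1000 W/kW ÷ 10000 m²/ha = 157 W/m²
157 W/m² ÷ 0.293071 W/BTU/h × 0.836127 m²/yd² = 447.919 BTU/h/yd²

448 BTU/h/yd²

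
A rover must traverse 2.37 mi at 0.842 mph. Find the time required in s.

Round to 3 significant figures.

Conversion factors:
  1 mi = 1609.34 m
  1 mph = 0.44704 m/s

2.37 mi × 1609.34 = 3814.14 m
0.842 mph × 0.44704 = 0.376408 m/s
t = d / v = 3814.14 m / 0.376408 m/s = 10133 s

1.01×10⁴ s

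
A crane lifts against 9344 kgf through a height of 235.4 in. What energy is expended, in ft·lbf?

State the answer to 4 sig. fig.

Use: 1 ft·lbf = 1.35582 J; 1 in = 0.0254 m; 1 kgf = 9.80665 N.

9344 kgf × 9.80665 = 91633.3 N
235.4 in × 0.0254 = 5.97916 m
W = F × d = 91633.3 N × 5.97916 m = 547890 J
547890 J ÷ (1.35582 J/ft·lbf) = 404102 ft·lbf

4.041×10⁵ ft·lbf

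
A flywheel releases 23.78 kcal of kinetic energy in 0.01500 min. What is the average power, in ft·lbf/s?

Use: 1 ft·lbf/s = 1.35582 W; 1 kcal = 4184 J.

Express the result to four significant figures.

23.78 kcal × 4184 = 99495.5 J
0.01500 min × 60 = 0.9 s
P = E / t = 99495.5 J / 0.9 s = 110551 W
110551 W ÷ (1.35582 W/ft·lbf/s) = 81538.1 ft·lbf/s

8.154×10⁴ ft·lbf/s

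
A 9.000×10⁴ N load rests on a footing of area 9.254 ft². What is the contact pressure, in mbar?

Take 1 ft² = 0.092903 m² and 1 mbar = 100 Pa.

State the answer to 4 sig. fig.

9.254 ft² × 0.092903 = 0.859724 m²
P = F / A = 90000 N / 0.859724 m² = 104685 Pa
104685 Pa ÷ (100 Pa/mbar) = 1046.85 mbar

1047 mbar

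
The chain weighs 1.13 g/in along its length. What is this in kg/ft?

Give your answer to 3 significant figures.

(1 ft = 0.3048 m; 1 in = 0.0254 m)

0.0136 kg/ft

1.13 g/in × 0.001 kg/g ÷ 0.0254 m/in = 0.0444882 kg/m
0.0444882 kg/m × 0.3048 m/ft = 0.01356 kg/ft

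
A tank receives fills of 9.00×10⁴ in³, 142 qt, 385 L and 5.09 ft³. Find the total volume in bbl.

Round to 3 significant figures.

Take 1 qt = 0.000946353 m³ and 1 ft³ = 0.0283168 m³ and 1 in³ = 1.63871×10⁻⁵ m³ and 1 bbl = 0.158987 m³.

9.00×10⁴ in³ × 1.63871×10⁻⁵ = 1.47484 m³
142 qt × 0.000946353 = 0.134382 m³
385 L × 0.001 = 0.385 m³
5.09 ft³ × 0.0283168 = 0.144133 m³
Total: 1.47484 + 0.134382 + 0.385 + 0.144133 = 2.13835 m³
In bbl: 2.13835 / 0.158987 = 13.4498 bbl

13.4 bbl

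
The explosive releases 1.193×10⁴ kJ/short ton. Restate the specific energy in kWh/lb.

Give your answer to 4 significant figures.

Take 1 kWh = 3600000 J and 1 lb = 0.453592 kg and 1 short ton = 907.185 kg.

0.001657 kWh/lb

1.193×10⁴ kJ/short ton × 1000 J/kJ ÷ 907.185 kg/short ton = 13150.6 J/kg
13150.6 J/kg ÷ 3600000 J/kWh × 0.453592 kg/lb = 0.00165695 kWh/lb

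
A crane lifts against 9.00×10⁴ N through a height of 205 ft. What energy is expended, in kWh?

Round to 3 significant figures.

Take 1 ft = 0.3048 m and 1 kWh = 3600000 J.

1.56 kWh

205 ft × 0.3048 = 62.484 m
W = F × d = 90000 N × 62.484 m = 5.62356×10⁶ J
5.62356×10⁶ J ÷ (3600000 J/kWh) = 1.5621 kWh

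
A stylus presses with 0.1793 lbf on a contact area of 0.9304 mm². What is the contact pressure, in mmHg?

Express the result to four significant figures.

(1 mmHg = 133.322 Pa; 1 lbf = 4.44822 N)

6430 mmHg

0.1793 lbf × 4.44822 → 0.797566 N
0.9304 mm² × 10⁻⁶ → 9.304×10⁻⁷ m²
P = F / A = 0.797566 N / 9.304×10⁻⁷ m² = 857229 Pa
857229 Pa ÷ (133.322 Pa/mmHg) = 6429.76 mmHg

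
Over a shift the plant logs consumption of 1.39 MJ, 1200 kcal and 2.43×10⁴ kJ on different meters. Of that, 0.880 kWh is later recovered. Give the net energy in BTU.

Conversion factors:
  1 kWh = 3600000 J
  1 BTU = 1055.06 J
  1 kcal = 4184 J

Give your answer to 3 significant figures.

2.61×10⁴ BTU

1.39 MJ × 1000000 = 1.39×10⁶ J
1200 kcal × 4184 = 5.0208×10⁶ J
2.43×10⁴ kJ × 1000 = 2.43×10⁷ J
0.880 kWh × 3600000 = 3.168×10⁶ J
Net: 1.39×10⁶ + 5.0208×10⁶ + 2.43×10⁷ − 3.168×10⁶ = 2.75428×10⁷ J
In BTU: 2.75428×10⁷ / 1055.06 = 26105.4 BTU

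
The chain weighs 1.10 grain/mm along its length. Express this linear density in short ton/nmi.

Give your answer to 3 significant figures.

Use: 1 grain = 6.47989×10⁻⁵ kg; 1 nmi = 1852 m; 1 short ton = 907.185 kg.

0.146 short ton/nmi

1.10 grain/mm × 6.47989×10⁻⁵ kg/grain ÷ 0.001 m/mm = 0.0712788 kg/m
0.0712788 kg/m ÷ 907.185 kg/short ton × 1852 m/nmi = 0.145514 short ton/nmi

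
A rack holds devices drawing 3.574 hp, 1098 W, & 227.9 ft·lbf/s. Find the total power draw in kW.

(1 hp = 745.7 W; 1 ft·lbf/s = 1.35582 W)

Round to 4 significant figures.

4.072 kW

3.574 hp × 745.7 = 2665.13 W
1098 W (already W)
227.9 ft·lbf/s × 1.35582 = 308.991 W
Total: 2665.13 + 1098 + 308.991 = 4072.12 W
In kW: 4072.12 / 1000 = 4.07212 kW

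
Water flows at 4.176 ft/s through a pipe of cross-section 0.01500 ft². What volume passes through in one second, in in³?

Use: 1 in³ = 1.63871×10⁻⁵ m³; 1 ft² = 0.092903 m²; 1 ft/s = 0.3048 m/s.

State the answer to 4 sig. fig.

108.2 in³

4.176 ft/s × 0.3048 → 1.27284 m/s
0.01500 ft² × 0.092903 → 0.00139354 m²
V = v × A × t = 1.27284 m/s × 0.00139354 m² × 1 s = 0.00177375 m³
0.00177375 m³ ÷ (1.63871×10⁻⁵ m³/in³) = 108.241 in³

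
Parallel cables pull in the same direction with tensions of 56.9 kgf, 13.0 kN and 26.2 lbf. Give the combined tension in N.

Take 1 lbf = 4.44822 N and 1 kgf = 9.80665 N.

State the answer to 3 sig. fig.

1.37×10⁴ N

56.9 kgf × 9.80665 = 557.998 N
13.0 kN × 1000 = 13000 N
26.2 lbf × 4.44822 = 116.543 N
Sum: 557.998 + 13000 + 116.543 = 13674.5 N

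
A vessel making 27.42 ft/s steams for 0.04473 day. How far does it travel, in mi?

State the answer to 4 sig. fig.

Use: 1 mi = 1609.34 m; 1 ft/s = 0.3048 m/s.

20.07 mi

27.42 ft/s × 0.3048 = 8.35762 m/s
0.04473 day × 86400 = 3864.67 s
d = v × t = 8.35762 m/s × 3864.67 s = 32299.4 m
32299.4 m ÷ (1609.34 m/mi) = 20.07 mi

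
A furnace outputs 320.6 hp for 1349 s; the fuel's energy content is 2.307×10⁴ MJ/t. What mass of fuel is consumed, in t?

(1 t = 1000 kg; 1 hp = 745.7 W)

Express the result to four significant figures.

320.6 hp → 239071 W
E = P × t = 239071 × 1349 = 3.22507×10⁸ J
2.307×10⁴ MJ/t → 2.307×10⁷ J/kg
m = E / e_s = 3.22507×10⁸ / 2.307×10⁷ = 13.9795 kg
In t: 13.9795 / 1000 = 0.0139795 t

0.01398 t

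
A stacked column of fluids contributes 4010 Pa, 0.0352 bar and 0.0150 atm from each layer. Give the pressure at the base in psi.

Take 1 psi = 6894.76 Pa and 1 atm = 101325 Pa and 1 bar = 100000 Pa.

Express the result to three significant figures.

4010 Pa (already Pa)
0.0352 bar × 100000 = 3520 Pa
0.0150 atm × 101325 = 1519.88 Pa
Combined: 4010 + 3520 + 1519.88 = 9049.88 Pa
In psi: 9049.88 / 6894.76 = 1.31257 psi

1.31 psi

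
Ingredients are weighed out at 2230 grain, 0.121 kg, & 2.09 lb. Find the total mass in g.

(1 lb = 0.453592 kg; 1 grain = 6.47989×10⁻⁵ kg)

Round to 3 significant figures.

2230 grain × 6.47989×10⁻⁵ → 0.144502 kg
0.121 kg (already kg)
2.09 lb × 0.453592 → 0.948007 kg
Combined: 0.144502 + 0.121 + 0.948007 = 1.21351 kg
In g: 1.21351 / 0.001 = 1213.51 g

1210 g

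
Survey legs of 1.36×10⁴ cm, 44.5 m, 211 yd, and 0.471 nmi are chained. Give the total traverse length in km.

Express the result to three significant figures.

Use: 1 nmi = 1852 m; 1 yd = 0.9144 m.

1.25 km

1.36×10⁴ cm × 0.01 → 136 m
44.5 m (already m)
211 yd × 0.9144 → 192.938 m
0.471 nmi × 1852 → 872.292 m
Combined: 136 + 44.5 + 192.938 + 872.292 = 1245.73 m
In km: 1245.73 / 1000 = 1.24573 km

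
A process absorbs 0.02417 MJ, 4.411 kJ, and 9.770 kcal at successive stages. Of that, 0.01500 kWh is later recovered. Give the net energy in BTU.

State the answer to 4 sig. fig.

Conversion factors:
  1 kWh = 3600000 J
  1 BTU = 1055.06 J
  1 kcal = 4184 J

14.65 BTU

0.02417 MJ × 1000000 = 24170 J
4.411 kJ × 1000 = 4411 J
9.770 kcal × 4184 = 40877.7 J
0.01500 kWh × 3600000 = 54000 J
Net: 24170 + 4411 + 40877.7 − 54000 = 15458.7 J
In BTU: 15458.7 / 1055.06 = 14.652 BTU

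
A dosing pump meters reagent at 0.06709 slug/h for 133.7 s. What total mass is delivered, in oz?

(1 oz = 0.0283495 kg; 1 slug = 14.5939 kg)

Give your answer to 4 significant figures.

1.283 oz

0.06709 slug/h → 2.71974×10⁻⁴ kg/s
m = ṁ × t = 2.71974×10⁻⁴ × 133.7 = 0.0363629 kg
In oz: 0.0363629 / 0.0283495 = 1.28266 oz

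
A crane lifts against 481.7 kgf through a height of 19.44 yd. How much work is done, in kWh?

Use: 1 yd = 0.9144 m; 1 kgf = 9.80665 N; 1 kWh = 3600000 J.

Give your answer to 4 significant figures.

481.7 kgf × 9.80665 = 4723.86 N
19.44 yd × 0.9144 = 17.7759 m
W = F × d = 4723.86 N × 17.7759 m = 83970.9 J
83970.9 J ÷ (3600000 J/kWh) = 0.0233252 kWh

0.02333 kWh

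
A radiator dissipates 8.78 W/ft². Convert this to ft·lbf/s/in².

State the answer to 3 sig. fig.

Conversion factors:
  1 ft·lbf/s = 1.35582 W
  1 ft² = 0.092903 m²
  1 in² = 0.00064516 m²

8.78 W/ft² ÷ 0.092903 m²/ft² = 94.5072 W/m²
94.5072 W/m² ÷ 1.35582 W/ft·lbf/s × 0.00064516 m²/in² = 0.0449708 ft·lbf/s/in²

0.0450 ft·lbf/s/in²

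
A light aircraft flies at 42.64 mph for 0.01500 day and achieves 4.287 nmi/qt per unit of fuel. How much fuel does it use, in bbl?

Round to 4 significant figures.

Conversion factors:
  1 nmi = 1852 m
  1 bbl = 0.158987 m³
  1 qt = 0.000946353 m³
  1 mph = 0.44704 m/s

42.64 mph → 19.0618 m/s
0.01500 day → 1296 s
d = v × t = 19.0618 × 1296 = 24704.1 m
4.287 nmi/qt → 8.3896×10⁶ m/m³
V = d / (distance per unit fuel) = 24704.1 / 8.3896×10⁶ = 0.00294461 m³
In bbl: 0.00294461 / 0.158987 = 0.0185211 bbl

0.01852 bbl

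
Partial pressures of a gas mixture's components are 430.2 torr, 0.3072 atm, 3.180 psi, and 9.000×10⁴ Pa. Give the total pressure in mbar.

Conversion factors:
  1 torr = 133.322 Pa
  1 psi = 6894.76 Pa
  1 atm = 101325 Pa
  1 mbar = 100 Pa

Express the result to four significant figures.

2004 mbar

430.2 torr × 133.322 = 57355.1 Pa
0.3072 atm × 101325 = 31127 Pa
3.180 psi × 6894.76 = 21925.3 Pa
9.000×10⁴ Pa (already Pa)
Sum: 57355.1 + 31127 + 21925.3 + 90000 = 200407 Pa
In mbar: 200407 / 100 = 2004.07 mbar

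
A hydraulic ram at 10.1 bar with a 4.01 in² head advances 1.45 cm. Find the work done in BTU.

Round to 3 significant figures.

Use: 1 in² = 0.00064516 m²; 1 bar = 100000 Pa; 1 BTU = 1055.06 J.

10.1 bar → 1.01×10⁶ Pa
4.01 in² → 0.00258709 m²
F = P × A = 1.01×10⁶ × 0.00258709 = 2612.96 N
1.45 cm → 0.0145 m
W = F × d = 2612.96 × 0.0145 = 37.8879 J
In BTU: 37.8879 / 1055.06 = 0.0359107 BTU

0.0359 BTU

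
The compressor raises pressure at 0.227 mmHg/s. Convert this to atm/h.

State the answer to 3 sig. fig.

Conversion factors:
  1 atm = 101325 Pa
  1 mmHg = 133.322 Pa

0.227 mmHg/s × 133.322 Pa/mmHg = 30.2641 Pa/s
30.2641 Pa/s ÷ 101325 Pa/atm × 3600 s/h = 1.07526 atm/h

1.08 atm/h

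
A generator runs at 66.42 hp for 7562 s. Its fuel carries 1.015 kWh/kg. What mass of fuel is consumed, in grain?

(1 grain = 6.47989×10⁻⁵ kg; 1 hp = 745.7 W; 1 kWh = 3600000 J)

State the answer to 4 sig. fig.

66.42 hp → 49529.4 W
E = P × t = 49529.4 × 7562 = 3.74541×10⁸ J
1.015 kWh/kg → 3.654×10⁶ J/kg
m = E / e_s = 3.74541×10⁸ / 3.654×10⁶ = 102.502 kg
In grain: 102.502 / 6.47989×10⁻⁵ = 1.58185×10⁶ grain

1.582×10⁶ grain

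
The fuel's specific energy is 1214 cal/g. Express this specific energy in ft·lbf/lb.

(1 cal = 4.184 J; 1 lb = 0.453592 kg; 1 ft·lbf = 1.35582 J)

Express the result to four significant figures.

1214 cal/g × 4.184 J/cal ÷ 0.001 kg/g = 5.07938×10⁶ J/kg
5.07938×10⁶ J/kg ÷ 1.35582 J/ft·lbf × 0.453592 kg/lb = 1.69932×10⁶ ft·lbf/lb

1.699×10⁶ ft·lbf/lb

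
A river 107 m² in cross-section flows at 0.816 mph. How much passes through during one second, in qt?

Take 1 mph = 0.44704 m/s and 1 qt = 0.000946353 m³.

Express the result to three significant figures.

0.816 mph × 0.44704 = 0.364785 m/s
V = v × A × t = 0.364785 m/s × 107 m² × 1 s = 39.032 m³
39.032 m³ ÷ (0.000946353 m³/qt) = 41244.7 qt

4.12×10⁴ qt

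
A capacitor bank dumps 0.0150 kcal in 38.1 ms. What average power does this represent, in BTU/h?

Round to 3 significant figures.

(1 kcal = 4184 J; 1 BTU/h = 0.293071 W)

0.0150 kcal × 4184 = 62.76 J
38.1 ms × 0.001 = 0.0381 s
P = E / t = 62.76 J / 0.0381 s = 1647.24 W
1647.24 W ÷ (0.293071 W/BTU/h) = 5620.62 BTU/h

5620 BTU/h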